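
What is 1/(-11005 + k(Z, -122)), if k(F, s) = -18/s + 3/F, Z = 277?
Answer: -16897/185948809 ≈ -9.0869e-5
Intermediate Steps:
1/(-11005 + k(Z, -122)) = 1/(-11005 + (-18/(-122) + 3/277)) = 1/(-11005 + (-18*(-1/122) + 3*(1/277))) = 1/(-11005 + (9/61 + 3/277)) = 1/(-11005 + 2676/16897) = 1/(-185948809/16897) = -16897/185948809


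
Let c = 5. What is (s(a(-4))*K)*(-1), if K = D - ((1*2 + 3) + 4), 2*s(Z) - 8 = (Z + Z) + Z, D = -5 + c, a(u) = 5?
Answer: 207/2 ≈ 103.50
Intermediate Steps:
D = 0 (D = -5 + 5 = 0)
s(Z) = 4 + 3*Z/2 (s(Z) = 4 + ((Z + Z) + Z)/2 = 4 + (2*Z + Z)/2 = 4 + (3*Z)/2 = 4 + 3*Z/2)
K = -9 (K = 0 - ((1*2 + 3) + 4) = 0 - ((2 + 3) + 4) = 0 - (5 + 4) = 0 - 1*9 = 0 - 9 = -9)
(s(a(-4))*K)*(-1) = ((4 + (3/2)*5)*(-9))*(-1) = ((4 + 15/2)*(-9))*(-1) = ((23/2)*(-9))*(-1) = -207/2*(-1) = 207/2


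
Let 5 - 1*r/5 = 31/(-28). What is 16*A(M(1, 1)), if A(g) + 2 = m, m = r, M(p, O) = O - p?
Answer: 3196/7 ≈ 456.57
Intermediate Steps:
r = 855/28 (r = 25 - 155/(-28) = 25 - 155*(-1)/28 = 25 - 5*(-31/28) = 25 + 155/28 = 855/28 ≈ 30.536)
m = 855/28 ≈ 30.536
A(g) = 799/28 (A(g) = -2 + 855/28 = 799/28)
16*A(M(1, 1)) = 16*(799/28) = 3196/7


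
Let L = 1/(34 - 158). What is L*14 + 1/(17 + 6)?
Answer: -99/1426 ≈ -0.069425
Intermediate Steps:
L = -1/124 (L = 1/(-124) = -1/124 ≈ -0.0080645)
L*14 + 1/(17 + 6) = -1/124*14 + 1/(17 + 6) = -7/62 + 1/23 = -99/1426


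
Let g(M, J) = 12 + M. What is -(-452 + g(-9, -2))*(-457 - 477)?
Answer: -419366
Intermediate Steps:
-(-452 + g(-9, -2))*(-457 - 477) = -(-452 + (12 - 9))*(-457 - 477) = -(-452 + 3)*(-934) = -(-449)*(-934) = -1*419366 = -419366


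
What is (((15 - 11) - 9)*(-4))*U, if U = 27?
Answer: 540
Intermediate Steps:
(((15 - 11) - 9)*(-4))*U = (((15 - 11) - 9)*(-4))*27 = ((4 - 9)*(-4))*27 = -5*(-4)*27 = 20*27 = 540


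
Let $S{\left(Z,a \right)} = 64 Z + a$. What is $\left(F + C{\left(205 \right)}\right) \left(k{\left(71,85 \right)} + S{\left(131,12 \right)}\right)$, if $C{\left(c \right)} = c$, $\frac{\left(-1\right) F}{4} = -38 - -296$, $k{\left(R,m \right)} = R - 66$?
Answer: $-6947627$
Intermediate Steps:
$k{\left(R,m \right)} = -66 + R$
$F = -1032$ ($F = - 4 \left(-38 - -296\right) = - 4 \left(-38 + 296\right) = \left(-4\right) 258 = -1032$)
$S{\left(Z,a \right)} = a + 64 Z$
$\left(F + C{\left(205 \right)}\right) \left(k{\left(71,85 \right)} + S{\left(131,12 \right)}\right) = \left(-1032 + 205\right) \left(\left(-66 + 71\right) + \left(12 + 64 \cdot 131\right)\right) = - 827 \left(5 + \left(12 + 8384\right)\right) = - 827 \left(5 + 8396\right) = \left(-827\right) 8401 = -6947627$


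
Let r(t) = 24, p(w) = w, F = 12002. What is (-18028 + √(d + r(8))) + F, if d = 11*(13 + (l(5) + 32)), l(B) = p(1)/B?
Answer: -6026 + √13030/5 ≈ -6003.2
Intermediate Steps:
l(B) = 1/B
d = 2486/5 (d = 11*(13 + (1/5 + 32)) = 11*(13 + (⅕ + 32)) = 11*(13 + 161/5) = 11*(226/5) = 2486/5 ≈ 497.20)
(-18028 + √(d + r(8))) + F = (-18028 + √(2486/5 + 24)) + 12002 = (-18028 + √(2606/5)) + 12002 = (-18028 + √13030/5) + 12002 = -6026 + √13030/5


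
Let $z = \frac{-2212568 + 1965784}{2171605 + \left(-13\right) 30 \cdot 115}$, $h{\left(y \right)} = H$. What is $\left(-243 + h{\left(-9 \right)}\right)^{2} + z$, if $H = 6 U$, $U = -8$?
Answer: $\frac{180095493371}{2126755} \approx 84681.0$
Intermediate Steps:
$H = -48$ ($H = 6 \left(-8\right) = -48$)
$h{\left(y \right)} = -48$
$z = - \frac{246784}{2126755}$ ($z = - \frac{246784}{2171605 - 44850} = - \frac{246784}{2126755} \approx -0.11604$)
$\left(-243 + h{\left(-9 \right)}\right)^{2} + z = \left(-243 - 48\right)^{2} - \frac{246784}{2126755} = \left(-291\right)^{2} - \frac{246784}{2126755} = 84681 - \frac{246784}{2126755} = \frac{180095493371}{2126755}$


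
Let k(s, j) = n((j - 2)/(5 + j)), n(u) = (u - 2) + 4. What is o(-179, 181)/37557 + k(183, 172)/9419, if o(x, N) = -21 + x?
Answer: -104584244/20871213597 ≈ -0.0050109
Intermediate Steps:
n(u) = 2 + u (n(u) = (-2 + u) + 4 = 2 + u)
k(s, j) = 2 + (-2 + j)/(5 + j) (k(s, j) = 2 + (j - 2)/(5 + j) = 2 + (-2 + j)/(5 + j))
o(-179, 181)/37557 + k(183, 172)/9419 = (-21 - 179)/37557 + ((8 + 3*172)/(5 + 172))/9419 = -200*1/37557 + ((8 + 516)/177)*(1/9419) = -200/37557 + ((1/177)*524)*(1/9419) = -200/37557 + (524/177)*(1/9419) = -200/37557 + 524/1667163 = -104584244/20871213597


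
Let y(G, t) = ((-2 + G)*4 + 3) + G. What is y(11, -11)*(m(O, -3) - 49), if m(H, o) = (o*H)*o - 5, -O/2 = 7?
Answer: -9000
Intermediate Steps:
O = -14 (O = -2*7 = -14)
m(H, o) = -5 + H*o² (m(H, o) = (H*o)*o - 5 = H*o² - 5 = -5 + H*o²)
y(G, t) = -5 + 5*G (y(G, t) = ((-8 + 4*G) + 3) + G = (-5 + 4*G) + G = -5 + 5*G)
y(11, -11)*(m(O, -3) - 49) = (-5 + 5*11)*((-5 - 14*(-3)²) - 49) = (-5 + 55)*((-5 - 14*9) - 49) = 50*((-5 - 126) - 49) = 50*(-131 - 49) = 50*(-180) = -9000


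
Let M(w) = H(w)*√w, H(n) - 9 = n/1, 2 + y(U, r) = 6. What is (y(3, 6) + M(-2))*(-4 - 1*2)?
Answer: -24 - 42*I*√2 ≈ -24.0 - 59.397*I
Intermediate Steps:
y(U, r) = 4 (y(U, r) = -2 + 6 = 4)
H(n) = 9 + n (H(n) = 9 + n/1 = 9 + n*1 = 9 + n)
M(w) = √w*(9 + w) (M(w) = (9 + w)*√w = √w*(9 + w))
(y(3, 6) + M(-2))*(-4 - 1*2) = (4 + √(-2)*(9 - 2))*(-4 - 1*2) = (4 + (I*√2)*7)*(-4 - 2) = (4 + 7*I*√2)*(-6) = -24 - 42*I*√2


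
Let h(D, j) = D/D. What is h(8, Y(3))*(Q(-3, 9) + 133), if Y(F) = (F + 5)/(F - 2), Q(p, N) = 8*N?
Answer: 205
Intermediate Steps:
Y(F) = (5 + F)/(-2 + F)
h(D, j) = 1
h(8, Y(3))*(Q(-3, 9) + 133) = 1*(8*9 + 133) = 1*(72 + 133) = 1*205 = 205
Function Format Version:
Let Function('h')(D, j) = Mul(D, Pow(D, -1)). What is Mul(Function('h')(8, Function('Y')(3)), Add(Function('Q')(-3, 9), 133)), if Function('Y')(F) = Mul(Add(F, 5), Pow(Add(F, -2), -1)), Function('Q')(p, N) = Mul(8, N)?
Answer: 205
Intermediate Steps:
Function('Y')(F) = Mul(Pow(Add(-2, F), -1), Add(5, F)) (Function('Y')(F) = Mul(Add(5, F), Pow(Add(-2, F), -1)) = Mul(Pow(Add(-2, F), -1), Add(5, F)))
Function('h')(D, j) = 1
Mul(Function('h')(8, Function('Y')(3)), Add(Function('Q')(-3, 9), 133)) = Mul(1, Add(Mul(8, 9), 133)) = Mul(1, Add(72, 133)) = Mul(1, 205) = 205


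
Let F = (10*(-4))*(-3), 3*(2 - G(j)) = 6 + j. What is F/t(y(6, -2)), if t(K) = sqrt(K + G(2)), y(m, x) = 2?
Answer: 60*sqrt(3) ≈ 103.92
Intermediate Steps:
G(j) = -j/3 (G(j) = 2 - (6 + j)/3 = 2 + (-2 - j/3) = -j/3)
F = 120 (F = -40*(-3) = 120)
t(K) = sqrt(-2/3 + K) (t(K) = sqrt(K - 1/3*2) = sqrt(K - 2/3) = sqrt(-2/3 + K))
F/t(y(6, -2)) = 120/((sqrt(-6 + 9*2)/3)) = 120/((sqrt(-6 + 18)/3)) = 120/((sqrt(12)/3)) = 120/(((2*sqrt(3))/3)) = 120/((2*sqrt(3)/3)) = 120*(sqrt(3)/2) = 60*sqrt(3)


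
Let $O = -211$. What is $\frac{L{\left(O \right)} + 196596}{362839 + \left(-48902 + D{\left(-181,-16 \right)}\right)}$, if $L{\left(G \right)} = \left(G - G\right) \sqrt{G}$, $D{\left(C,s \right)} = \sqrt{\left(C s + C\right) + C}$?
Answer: $\frac{61718758452}{98556437435} - \frac{196596 \sqrt{2534}}{98556437435} \approx 0.62613$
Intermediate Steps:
$D{\left(C,s \right)} = \sqrt{2 C + C s}$ ($D{\left(C,s \right)} = \sqrt{\left(C + C s\right) + C} = \sqrt{2 C + C s}$)
$L{\left(G \right)} = 0$ ($L{\left(G \right)} = 0 \sqrt{G} = 0$)
$\frac{L{\left(O \right)} + 196596}{362839 + \left(-48902 + D{\left(-181,-16 \right)}\right)} = \frac{0 + 196596}{362839 - \left(48902 - \sqrt{- 181 \left(2 - 16\right)}\right)} = \frac{196596}{362839 - \left(48902 - \sqrt{\left(-181\right) \left(-14\right)}\right)} = \frac{196596}{362839 - \left(48902 - \sqrt{2534}\right)} = \frac{196596}{313937 + \sqrt{2534}}$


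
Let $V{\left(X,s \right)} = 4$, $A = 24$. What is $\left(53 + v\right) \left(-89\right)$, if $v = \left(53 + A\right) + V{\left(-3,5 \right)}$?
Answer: $-11926$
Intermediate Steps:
$v = 81$ ($v = \left(53 + 24\right) + 4 = 77 + 4 = 81$)
$\left(53 + v\right) \left(-89\right) = \left(53 + 81\right) \left(-89\right) = 134 \left(-89\right) = -11926$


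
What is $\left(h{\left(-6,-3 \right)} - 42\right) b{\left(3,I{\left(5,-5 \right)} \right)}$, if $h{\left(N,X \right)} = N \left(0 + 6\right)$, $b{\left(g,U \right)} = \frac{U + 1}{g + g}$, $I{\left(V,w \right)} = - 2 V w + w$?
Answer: $-598$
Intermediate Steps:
$I{\left(V,w \right)} = w - 2 V w$ ($I{\left(V,w \right)} = - 2 V w + w = w - 2 V w$)
$b{\left(g,U \right)} = \frac{1 + U}{2 g}$
$h{\left(N,X \right)} = 6 N$ ($h{\left(N,X \right)} = N 6 = 6 N$)
$\left(h{\left(-6,-3 \right)} - 42\right) b{\left(3,I{\left(5,-5 \right)} \right)} = \left(6 \left(-6\right) - 42\right) \frac{1 - 5 \left(1 - 10\right)}{2 \cdot 3} = \left(-36 - 42\right) \frac{1}{2} \cdot \frac{1}{3} \left(1 - 5 \left(1 - 10\right)\right) = - 78 \cdot \frac{1}{2} \cdot \frac{1}{3} \left(1 - -45\right) = - 78 \cdot \frac{1}{2} \cdot \frac{1}{3} \left(1 + 45\right) = - 78 \cdot \frac{1}{2} \cdot \frac{1}{3} \cdot 46 = \left(-78\right) \frac{23}{3} = -598$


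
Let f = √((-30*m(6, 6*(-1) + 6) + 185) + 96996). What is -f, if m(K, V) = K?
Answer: -√97001 ≈ -311.45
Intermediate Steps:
f = √97001 (f = √((-30*6 + 185) + 96996) = √((-180 + 185) + 96996) = √(5 + 96996) = √97001 ≈ 311.45)
-f = -√97001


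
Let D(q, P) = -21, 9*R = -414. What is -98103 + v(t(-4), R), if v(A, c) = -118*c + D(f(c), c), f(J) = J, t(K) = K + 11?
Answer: -92696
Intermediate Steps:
R = -46 (R = (⅑)*(-414) = -46)
t(K) = 11 + K
v(A, c) = -21 - 118*c (v(A, c) = -118*c - 21 = -21 - 118*c)
-98103 + v(t(-4), R) = -98103 + (-21 - 118*(-46)) = -98103 + (-21 + 5428) = -98103 + 5407 = -92696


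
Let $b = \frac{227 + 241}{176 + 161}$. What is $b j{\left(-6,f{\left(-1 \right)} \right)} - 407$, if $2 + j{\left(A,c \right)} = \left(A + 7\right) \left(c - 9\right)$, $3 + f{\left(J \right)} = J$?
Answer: $- \frac{144179}{337} \approx -427.83$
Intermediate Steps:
$f{\left(J \right)} = -3 + J$
$b = \frac{468}{337} \approx 1.3887$
$j{\left(A,c \right)} = -2 + \left(-9 + c\right) \left(7 + A\right)$ ($j{\left(A,c \right)} = -2 + \left(A + 7\right) \left(c - 9\right) = -2 + \left(7 + A\right) \left(-9 + c\right) = -2 + \left(-9 + c\right) \left(7 + A\right)$)
$b j{\left(-6,f{\left(-1 \right)} \right)} - 407 = \frac{468 \left(-65 - -54 + 7 \left(-3 - 1\right) - 6 \left(-3 - 1\right)\right)}{337} - 407 = \frac{468 \left(-65 + 54 + 7 \left(-4\right) - -24\right)}{337} - 407 = \frac{468 \left(-65 + 54 - 28 + 24\right)}{337} - 407 = \frac{468}{337} \left(-15\right) - 407 = - \frac{7020}{337} - 407 = - \frac{144179}{337}$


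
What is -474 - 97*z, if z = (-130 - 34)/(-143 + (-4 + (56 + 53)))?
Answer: -16960/19 ≈ -892.63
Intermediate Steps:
z = 82/19 (z = -164/(-143 + (-4 + 109)) = -164/(-143 + 105) = -164/(-38) = -164*(-1/38) = 82/19 ≈ 4.3158)
-474 - 97*z = -474 - 97*82/19 = -474 - 7954/19 = -16960/19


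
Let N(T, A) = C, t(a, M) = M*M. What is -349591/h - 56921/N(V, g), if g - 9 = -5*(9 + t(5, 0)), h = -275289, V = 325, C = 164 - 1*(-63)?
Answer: -15590368012/62490603 ≈ -249.48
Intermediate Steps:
t(a, M) = M**2
C = 227 (C = 164 + 63 = 227)
g = -36 (g = 9 - 5*(9 + 0**2) = 9 - 5*(9 + 0) = 9 - 5*9 = 9 - 45 = -36)
N(T, A) = 227
-349591/h - 56921/N(V, g) = -349591/(-275289) - 56921/227 = -349591*(-1/275289) - 56921*1/227 = 349591/275289 - 56921/227 = -15590368012/62490603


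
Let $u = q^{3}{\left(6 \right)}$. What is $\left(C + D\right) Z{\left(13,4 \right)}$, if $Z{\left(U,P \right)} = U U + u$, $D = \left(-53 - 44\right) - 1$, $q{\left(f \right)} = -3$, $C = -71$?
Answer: $-23998$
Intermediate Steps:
$u = -27$ ($u = \left(-3\right)^{3} = -27$)
$D = -98$ ($D = -97 - 1 = -98$)
$Z{\left(U,P \right)} = -27 + U^{2}$ ($Z{\left(U,P \right)} = U U - 27 = U^{2} - 27 = -27 + U^{2}$)
$\left(C + D\right) Z{\left(13,4 \right)} = \left(-71 - 98\right) \left(-27 + 13^{2}\right) = - 169 \left(-27 + 169\right) = \left(-169\right) 142 = -23998$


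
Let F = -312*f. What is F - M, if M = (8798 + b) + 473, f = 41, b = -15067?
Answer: -6996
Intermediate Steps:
F = -12792 (F = -312*41 = -12792)
M = -5796 (M = (8798 - 15067) + 473 = -6269 + 473 = -5796)
F - M = -12792 - 1*(-5796) = -12792 + 5796 = -6996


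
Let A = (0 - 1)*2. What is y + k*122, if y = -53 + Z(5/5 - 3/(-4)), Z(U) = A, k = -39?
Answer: -4813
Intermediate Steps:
A = -2 (A = -1*2 = -2)
Z(U) = -2
y = -55 (y = -53 - 2 = -55)
y + k*122 = -55 - 39*122 = -55 - 4758 = -4813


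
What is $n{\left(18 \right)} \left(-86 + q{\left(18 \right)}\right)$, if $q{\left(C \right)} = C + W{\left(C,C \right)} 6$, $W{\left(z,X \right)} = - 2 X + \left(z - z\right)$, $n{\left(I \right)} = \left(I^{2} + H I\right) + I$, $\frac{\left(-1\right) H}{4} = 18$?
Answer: $270936$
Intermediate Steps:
$H = -72$ ($H = \left(-4\right) 18 = -72$)
$n{\left(I \right)} = I^{2} - 71 I$ ($n{\left(I \right)} = \left(I^{2} - 72 I\right) + I = I^{2} - 71 I$)
$W{\left(z,X \right)} = - 2 X$ ($W{\left(z,X \right)} = - 2 X + 0 = - 2 X$)
$q{\left(C \right)} = - 11 C$ ($q{\left(C \right)} = C + - 2 C 6 = C - 12 C = - 11 C$)
$n{\left(18 \right)} \left(-86 + q{\left(18 \right)}\right) = 18 \left(-71 + 18\right) \left(-86 - 198\right) = 18 \left(-53\right) \left(-86 - 198\right) = \left(-954\right) \left(-284\right) = 270936$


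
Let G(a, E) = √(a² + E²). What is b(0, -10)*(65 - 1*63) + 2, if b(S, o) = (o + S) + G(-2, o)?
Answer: -18 + 4*√26 ≈ 2.3961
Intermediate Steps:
G(a, E) = √(E² + a²)
b(S, o) = S + o + √(4 + o²) (b(S, o) = (o + S) + √(o² + (-2)²) = (S + o) + √(o² + 4) = (S + o) + √(4 + o²) = S + o + √(4 + o²))
b(0, -10)*(65 - 1*63) + 2 = (0 - 10 + √(4 + (-10)²))*(65 - 1*63) + 2 = (0 - 10 + √(4 + 100))*(65 - 63) + 2 = (0 - 10 + √104)*2 + 2 = (0 - 10 + 2*√26)*2 + 2 = (-10 + 2*√26)*2 + 2 = (-20 + 4*√26) + 2 = -18 + 4*√26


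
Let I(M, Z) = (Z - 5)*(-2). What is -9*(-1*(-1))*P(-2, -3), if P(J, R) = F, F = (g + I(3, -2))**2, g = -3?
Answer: -1089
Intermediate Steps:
I(M, Z) = 10 - 2*Z (I(M, Z) = (-5 + Z)*(-2) = 10 - 2*Z)
F = 121 (F = (-3 + (10 - 2*(-2)))**2 = (-3 + (10 + 4))**2 = (-3 + 14)**2 = 11**2 = 121)
P(J, R) = 121
-9*(-1*(-1))*P(-2, -3) = -9*(-1*(-1))*121 = -9*121 = -1089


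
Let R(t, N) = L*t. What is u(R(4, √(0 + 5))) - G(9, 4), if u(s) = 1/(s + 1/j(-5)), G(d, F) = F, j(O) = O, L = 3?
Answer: -231/59 ≈ -3.9153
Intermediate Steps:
R(t, N) = 3*t
u(s) = 1/(-⅕ + s) (u(s) = 1/(s + 1/(-5)) = 1/(s - ⅕) = 1/(-⅕ + s))
u(R(4, √(0 + 5))) - G(9, 4) = 5/(-1 + 5*(3*4)) - 1*4 = 5/(-1 + 5*12) - 4 = 5/(-1 + 60) - 4 = 5/59 - 4 = -231/59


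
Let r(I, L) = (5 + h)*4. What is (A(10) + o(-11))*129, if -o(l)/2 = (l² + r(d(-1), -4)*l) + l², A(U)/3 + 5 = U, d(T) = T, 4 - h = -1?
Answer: 53019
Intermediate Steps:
h = 5 (h = 4 - 1*(-1) = 4 + 1 = 5)
A(U) = -15 + 3*U
r(I, L) = 40 (r(I, L) = (5 + 5)*4 = 10*4 = 40)
o(l) = -80*l - 4*l² (o(l) = -2*((l² + 40*l) + l²) = -2*(2*l² + 40*l) = -80*l - 4*l²)
(A(10) + o(-11))*129 = ((-15 + 3*10) - 4*(-11)*(20 - 11))*129 = ((-15 + 30) - 4*(-11)*9)*129 = (15 + 396)*129 = 411*129 = 53019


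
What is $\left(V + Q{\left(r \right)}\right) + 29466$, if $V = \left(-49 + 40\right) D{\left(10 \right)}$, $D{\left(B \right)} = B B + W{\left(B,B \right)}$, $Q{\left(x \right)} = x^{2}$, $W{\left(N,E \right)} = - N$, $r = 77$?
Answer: $34585$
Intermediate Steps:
$D{\left(B \right)} = B^{2} - B$ ($D{\left(B \right)} = B B - B = B^{2} - B$)
$V = -810$ ($V = \left(-49 + 40\right) 10 \left(-1 + 10\right) = - 9 \cdot 10 \cdot 9 = \left(-9\right) 90 = -810$)
$\left(V + Q{\left(r \right)}\right) + 29466 = \left(-810 + 77^{2}\right) + 29466 = \left(-810 + 5929\right) + 29466 = 5119 + 29466 = 34585$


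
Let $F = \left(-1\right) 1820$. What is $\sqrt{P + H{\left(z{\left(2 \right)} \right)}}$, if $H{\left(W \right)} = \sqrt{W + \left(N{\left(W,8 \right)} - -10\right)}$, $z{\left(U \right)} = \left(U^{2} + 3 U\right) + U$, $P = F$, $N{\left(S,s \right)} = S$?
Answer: $\sqrt{-1820 + \sqrt{34}} \approx 42.593 i$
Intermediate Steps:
$F = -1820$
$P = -1820$
$z{\left(U \right)} = U^{2} + 4 U$
$H{\left(W \right)} = \sqrt{10 + 2 W}$ ($H{\left(W \right)} = \sqrt{W + \left(W - -10\right)} = \sqrt{W + \left(W + 10\right)} = \sqrt{W + \left(10 + W\right)} = \sqrt{10 + 2 W}$)
$\sqrt{P + H{\left(z{\left(2 \right)} \right)}} = \sqrt{-1820 + \sqrt{10 + 2 \cdot 2 \left(4 + 2\right)}} = \sqrt{-1820 + \sqrt{10 + 2 \cdot 2 \cdot 6}} = \sqrt{-1820 + \sqrt{10 + 2 \cdot 12}} = \sqrt{-1820 + \sqrt{10 + 24}} = \sqrt{-1820 + \sqrt{34}}$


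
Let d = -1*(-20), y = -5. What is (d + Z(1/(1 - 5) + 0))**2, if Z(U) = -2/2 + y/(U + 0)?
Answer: 1521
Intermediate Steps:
d = 20
Z(U) = -1 - 5/U (Z(U) = -2/2 - 5/(U + 0) = -2*1/2 - 5/U = -1 - 5/U)
(d + Z(1/(1 - 5) + 0))**2 = (20 + (-5 - (1/(1 - 5) + 0))/(1/(1 - 5) + 0))**2 = (20 + (-5 - (1/(-4) + 0))/(1/(-4) + 0))**2 = (20 + (-5 - (-1/4 + 0))/(-1/4 + 0))**2 = (20 + (-5 - 1*(-1/4))/(-1/4))**2 = (20 - 4*(-5 + 1/4))**2 = (20 - 4*(-19/4))**2 = (20 + 19)**2 = 39**2 = 1521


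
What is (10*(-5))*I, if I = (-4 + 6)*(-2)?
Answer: 200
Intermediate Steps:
I = -4 (I = 2*(-2) = -4)
(10*(-5))*I = (10*(-5))*(-4) = -50*(-4) = 200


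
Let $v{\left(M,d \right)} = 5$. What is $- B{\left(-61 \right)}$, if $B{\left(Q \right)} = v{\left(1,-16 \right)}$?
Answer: $-5$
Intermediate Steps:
$B{\left(Q \right)} = 5$
$- B{\left(-61 \right)} = \left(-1\right) 5 = -5$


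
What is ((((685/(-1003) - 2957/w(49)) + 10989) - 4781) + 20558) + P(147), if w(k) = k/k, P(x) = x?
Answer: 24027183/1003 ≈ 23955.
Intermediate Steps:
w(k) = 1
((((685/(-1003) - 2957/w(49)) + 10989) - 4781) + 20558) + P(147) = ((((685/(-1003) - 2957/1) + 10989) - 4781) + 20558) + 147 = ((((685*(-1/1003) - 2957*1) + 10989) - 4781) + 20558) + 147 = ((((-685/1003 - 2957) + 10989) - 4781) + 20558) + 147 = (((-2966556/1003 + 10989) - 4781) + 20558) + 147 = ((8055411/1003 - 4781) + 20558) + 147 = (3260068/1003 + 20558) + 147 = 23879742/1003 + 147 = 24027183/1003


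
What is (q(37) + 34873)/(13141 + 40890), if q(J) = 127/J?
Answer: 1290428/1999147 ≈ 0.64549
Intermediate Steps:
(q(37) + 34873)/(13141 + 40890) = (127/37 + 34873)/(13141 + 40890) = (127*(1/37) + 34873)/54031 = (127/37 + 34873)*(1/54031) = (1290428/37)*(1/54031) = 1290428/1999147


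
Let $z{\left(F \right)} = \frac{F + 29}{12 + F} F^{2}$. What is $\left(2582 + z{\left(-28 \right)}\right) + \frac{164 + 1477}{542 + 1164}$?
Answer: $\frac{4322939}{1706} \approx 2534.0$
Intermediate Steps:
$z{\left(F \right)} = \frac{F^{2} \left(29 + F\right)}{12 + F}$ ($z{\left(F \right)} = \frac{29 + F}{12 + F} F^{2} = \frac{F^{2} \left(29 + F\right)}{12 + F}$)
$\left(2582 + z{\left(-28 \right)}\right) + \frac{164 + 1477}{542 + 1164} = \left(2582 + \frac{\left(-28\right)^{2} \left(29 - 28\right)}{12 - 28}\right) + \frac{164 + 1477}{542 + 1164} = \left(2582 + 784 \frac{1}{-16} \cdot 1\right) + \frac{1641}{1706} = \left(2582 + 784 \left(- \frac{1}{16}\right) 1\right) + 1641 \cdot \frac{1}{1706} = \left(2582 - 49\right) + \frac{1641}{1706} = 2533 + \frac{1641}{1706} = \frac{4322939}{1706}$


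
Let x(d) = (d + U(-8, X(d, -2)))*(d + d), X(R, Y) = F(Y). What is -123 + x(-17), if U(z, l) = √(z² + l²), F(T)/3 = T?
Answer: 115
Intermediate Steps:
F(T) = 3*T
X(R, Y) = 3*Y
U(z, l) = √(l² + z²)
x(d) = 2*d*(10 + d) (x(d) = (d + √((3*(-2))² + (-8)²))*(d + d) = (d + √((-6)² + 64))*(2*d) = (d + √(36 + 64))*(2*d) = (d + √100)*(2*d) = (d + 10)*(2*d) = (10 + d)*(2*d) = 2*d*(10 + d))
-123 + x(-17) = -123 + 2*(-17)*(10 - 17) = -123 + 2*(-17)*(-7) = -123 + 238 = 115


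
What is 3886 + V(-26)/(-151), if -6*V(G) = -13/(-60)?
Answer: 211242973/54360 ≈ 3886.0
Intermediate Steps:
V(G) = -13/360 (V(G) = -(-13)/(6*(-60)) = -(-13)*(-1)/(6*60) = -1/6*13/60 = -13/360)
3886 + V(-26)/(-151) = 3886 - 13/360/(-151) = 3886 - 13/360*(-1/151) = 3886 + 13/54360 = 211242973/54360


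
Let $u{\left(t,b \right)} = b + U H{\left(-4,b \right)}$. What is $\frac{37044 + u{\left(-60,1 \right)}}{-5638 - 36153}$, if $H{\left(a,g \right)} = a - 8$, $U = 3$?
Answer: $- \frac{37009}{41791} \approx -0.88557$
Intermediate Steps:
$H{\left(a,g \right)} = -8 + a$ ($H{\left(a,g \right)} = a - 8 = -8 + a$)
$u{\left(t,b \right)} = -36 + b$ ($u{\left(t,b \right)} = b + 3 \left(-8 - 4\right) = b + 3 \left(-12\right) = b - 36 = -36 + b$)
$\frac{37044 + u{\left(-60,1 \right)}}{-5638 - 36153} = \frac{37044 + \left(-36 + 1\right)}{-5638 - 36153} = \frac{37044 - 35}{-41791} = 37009 \left(- \frac{1}{41791}\right) = - \frac{37009}{41791}$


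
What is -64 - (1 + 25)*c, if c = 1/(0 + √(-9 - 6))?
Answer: -64 + 26*I*√15/15 ≈ -64.0 + 6.7132*I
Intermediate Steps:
c = -I*√15/15 (c = 1/(0 + √(-15)) = 1/(0 + I*√15) = 1/(I*√15) = -I*√15/15 ≈ -0.2582*I)
-64 - (1 + 25)*c = -64 - (1 + 25)*(-I*√15/15) = -64 - 26*(-I*√15/15) = -64 - (-26)*I*√15/15 = -64 + 26*I*√15/15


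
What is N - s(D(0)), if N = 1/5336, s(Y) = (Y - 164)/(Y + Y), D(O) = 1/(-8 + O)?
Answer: -3503083/5336 ≈ -656.50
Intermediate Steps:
s(Y) = (-164 + Y)/(2*Y) (s(Y) = (-164 + Y)/((2*Y)) = (-164 + Y)*(1/(2*Y)) = (-164 + Y)/(2*Y))
N = 1/5336 ≈ 0.00018741
N - s(D(0)) = 1/5336 - (-164 + 1/(-8 + 0))/(2*(1/(-8 + 0))) = 1/5336 - (-164 + 1/(-8))/(2*(1/(-8))) = 1/5336 - (-164 - ⅛)/(2*(-⅛)) = 1/5336 - (-8)*(-1313)/(2*8) = 1/5336 - 1*1313/2 = 1/5336 - 1313/2 = -3503083/5336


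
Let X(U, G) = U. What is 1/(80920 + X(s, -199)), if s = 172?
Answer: 1/81092 ≈ 1.2332e-5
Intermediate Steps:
1/(80920 + X(s, -199)) = 1/(80920 + 172) = 1/81092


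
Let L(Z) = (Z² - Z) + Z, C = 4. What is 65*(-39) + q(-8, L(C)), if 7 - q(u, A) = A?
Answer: -2544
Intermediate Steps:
L(Z) = Z²
q(u, A) = 7 - A
65*(-39) + q(-8, L(C)) = 65*(-39) + (7 - 1*4²) = -2535 + (7 - 1*16) = -2535 + (7 - 16) = -2535 - 9 = -2544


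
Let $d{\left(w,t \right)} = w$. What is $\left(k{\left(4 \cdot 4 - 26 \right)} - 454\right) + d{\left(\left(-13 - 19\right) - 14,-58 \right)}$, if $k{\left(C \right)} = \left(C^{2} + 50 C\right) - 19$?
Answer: $-919$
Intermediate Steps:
$k{\left(C \right)} = -19 + C^{2} + 50 C$
$\left(k{\left(4 \cdot 4 - 26 \right)} - 454\right) + d{\left(\left(-13 - 19\right) - 14,-58 \right)} = \left(\left(-19 + \left(4 \cdot 4 - 26\right)^{2} + 50 \left(4 \cdot 4 - 26\right)\right) - 454\right) - 46 = \left(\left(-19 + \left(16 - 26\right)^{2} + 50 \left(16 - 26\right)\right) - 454\right) - 46 = \left(\left(-19 + \left(-10\right)^{2} + 50 \left(-10\right)\right) - 454\right) - 46 = \left(\left(-19 + 100 - 500\right) - 454\right) - 46 = \left(-419 - 454\right) - 46 = -873 - 46 = -919$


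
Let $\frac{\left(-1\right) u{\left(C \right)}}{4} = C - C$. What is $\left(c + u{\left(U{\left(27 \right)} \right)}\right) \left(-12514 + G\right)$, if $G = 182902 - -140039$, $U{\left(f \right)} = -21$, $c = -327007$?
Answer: $-101511801989$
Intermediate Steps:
$G = 322941$ ($G = 182902 + 140039 = 322941$)
$u{\left(C \right)} = 0$ ($u{\left(C \right)} = - 4 \left(C - C\right) = \left(-4\right) 0 = 0$)
$\left(c + u{\left(U{\left(27 \right)} \right)}\right) \left(-12514 + G\right) = \left(-327007 + 0\right) \left(-12514 + 322941\right) = \left(-327007\right) 310427 = -101511801989$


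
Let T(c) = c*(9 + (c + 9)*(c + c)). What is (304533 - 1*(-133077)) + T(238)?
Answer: 28421888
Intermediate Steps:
T(c) = c*(9 + 2*c*(9 + c)) (T(c) = c*(9 + (9 + c)*(2*c)) = c*(9 + 2*c*(9 + c)))
(304533 - 1*(-133077)) + T(238) = (304533 - 1*(-133077)) + 238*(9 + 2*238² + 18*238) = (304533 + 133077) + 238*(9 + 2*56644 + 4284) = 437610 + 238*(9 + 113288 + 4284) = 437610 + 238*117581 = 437610 + 27984278 = 28421888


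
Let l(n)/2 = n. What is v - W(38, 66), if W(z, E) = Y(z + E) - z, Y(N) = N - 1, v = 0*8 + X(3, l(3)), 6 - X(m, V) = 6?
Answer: -65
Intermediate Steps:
l(n) = 2*n
X(m, V) = 0 (X(m, V) = 6 - 1*6 = 6 - 6 = 0)
v = 0 (v = 0*8 + 0 = 0 + 0 = 0)
Y(N) = -1 + N
W(z, E) = -1 + E (W(z, E) = (-1 + (z + E)) - z = (-1 + (E + z)) - z = (-1 + E + z) - z = -1 + E)
v - W(38, 66) = 0 - (-1 + 66) = 0 - 1*65 = 0 - 65 = -65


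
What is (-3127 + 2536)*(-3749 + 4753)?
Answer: -593364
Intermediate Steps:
(-3127 + 2536)*(-3749 + 4753) = -591*1004 = -593364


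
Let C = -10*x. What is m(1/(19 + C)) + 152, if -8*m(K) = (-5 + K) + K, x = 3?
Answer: 13433/88 ≈ 152.65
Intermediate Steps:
C = -30 (C = -10*3 = -30)
m(K) = 5/8 - K/4 (m(K) = -((-5 + K) + K)/8 = -(-5 + 2*K)/8 = 5/8 - K/4)
m(1/(19 + C)) + 152 = (5/8 - 1/(4*(19 - 30))) + 152 = (5/8 - 1/4/(-11)) + 152 = (5/8 - 1/4*(-1/11)) + 152 = (5/8 + 1/44) + 152 = 57/88 + 152 = 13433/88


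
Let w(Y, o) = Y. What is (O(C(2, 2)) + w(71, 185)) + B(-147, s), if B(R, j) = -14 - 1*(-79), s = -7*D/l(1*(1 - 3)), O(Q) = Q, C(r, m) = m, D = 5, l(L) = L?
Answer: 138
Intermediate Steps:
s = 35/2 (s = -35/(1*(1 - 3)) = -35/(1*(-2)) = -35/(-2) = -35*(-1)/2 = -7*(-5/2) = 35/2 ≈ 17.500)
B(R, j) = 65 (B(R, j) = -14 + 79 = 65)
(O(C(2, 2)) + w(71, 185)) + B(-147, s) = (2 + 71) + 65 = 73 + 65 = 138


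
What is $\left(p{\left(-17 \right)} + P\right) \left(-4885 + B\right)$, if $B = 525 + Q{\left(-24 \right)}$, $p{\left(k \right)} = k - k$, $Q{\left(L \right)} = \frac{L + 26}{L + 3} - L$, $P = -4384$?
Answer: $\frac{399198272}{21} \approx 1.9009 \cdot 10^{7}$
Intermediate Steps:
$Q{\left(L \right)} = - L + \frac{26 + L}{3 + L}$ ($Q{\left(L \right)} = \frac{26 + L}{3 + L} - L = - L + \frac{26 + L}{3 + L}$)
$p{\left(k \right)} = 0$
$B = \frac{11527}{21}$ ($B = 525 + \frac{26 - \left(-24\right)^{2} - -48}{3 - 24} = 525 + \frac{26 - 576 + 48}{-21} = 525 - \frac{26 - 576 + 48}{21} = 525 - - \frac{502}{21} = 525 + \frac{502}{21} = \frac{11527}{21} \approx 548.9$)
$\left(p{\left(-17 \right)} + P\right) \left(-4885 + B\right) = \left(0 - 4384\right) \left(-4885 + \frac{11527}{21}\right) = \left(-4384\right) \left(- \frac{91058}{21}\right) = \frac{399198272}{21}$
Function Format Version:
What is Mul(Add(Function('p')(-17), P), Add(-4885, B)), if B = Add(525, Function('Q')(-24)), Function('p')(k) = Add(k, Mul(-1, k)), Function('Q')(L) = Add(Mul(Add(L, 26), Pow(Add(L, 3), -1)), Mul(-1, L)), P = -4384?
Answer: Rational(399198272, 21) ≈ 1.9009e+7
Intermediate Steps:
Function('Q')(L) = Add(Mul(-1, L), Mul(Pow(Add(3, L), -1), Add(26, L))) (Function('Q')(L) = Add(Mul(Add(26, L), Pow(Add(3, L), -1)), Mul(-1, L)) = Add(Mul(Pow(Add(3, L), -1), Add(26, L)), Mul(-1, L)) = Add(Mul(-1, L), Mul(Pow(Add(3, L), -1), Add(26, L))))
Function('p')(k) = 0
B = Rational(11527, 21) (B = Add(525, Mul(Pow(Add(3, -24), -1), Add(26, Mul(-1, Pow(-24, 2)), Mul(-2, -24)))) = Add(525, Mul(Pow(-21, -1), Add(26, Mul(-1, 576), 48))) = Add(525, Mul(Rational(-1, 21), Add(26, -576, 48))) = Add(525, Mul(Rational(-1, 21), -502)) = Add(525, Rational(502, 21)) = Rational(11527, 21) ≈ 548.90)
Mul(Add(Function('p')(-17), P), Add(-4885, B)) = Mul(Add(0, -4384), Add(-4885, Rational(11527, 21))) = Mul(-4384, Rational(-91058, 21)) = Rational(399198272, 21)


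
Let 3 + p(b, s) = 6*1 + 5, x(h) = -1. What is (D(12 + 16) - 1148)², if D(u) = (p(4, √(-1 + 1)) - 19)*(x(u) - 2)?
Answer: 1243225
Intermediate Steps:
p(b, s) = 8 (p(b, s) = -3 + (6*1 + 5) = -3 + (6 + 5) = -3 + 11 = 8)
D(u) = 33 (D(u) = (8 - 19)*(-1 - 2) = -11*(-3) = 33)
(D(12 + 16) - 1148)² = (33 - 1148)² = (-1115)² = 1243225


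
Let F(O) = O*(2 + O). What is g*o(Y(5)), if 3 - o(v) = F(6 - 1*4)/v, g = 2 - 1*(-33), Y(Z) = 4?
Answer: 35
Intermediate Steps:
g = 35 (g = 2 + 33 = 35)
o(v) = 3 - 8/v (o(v) = 3 - (6 - 1*4)*(2 + (6 - 1*4))/v = 3 - (6 - 4)*(2 + (6 - 4))/v = 3 - 2*(2 + 2)/v = 3 - 2*4/v = 3 - 8/v)
g*o(Y(5)) = 35*(3 - 8/4) = 35*(3 - 8*¼) = 35*(3 - 2) = 35*1 = 35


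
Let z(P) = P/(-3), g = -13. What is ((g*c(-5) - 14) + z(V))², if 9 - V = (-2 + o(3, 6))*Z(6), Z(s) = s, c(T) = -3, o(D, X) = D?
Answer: 576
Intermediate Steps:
V = 3 (V = 9 - (-2 + 3)*6 = 9 - 6 = 3)
z(P) = -P/3 (z(P) = P*(-⅓) = -P/3)
((g*c(-5) - 14) + z(V))² = ((-13*(-3) - 14) - ⅓*3)² = ((39 - 14) - 1)² = (25 - 1)² = 24² = 576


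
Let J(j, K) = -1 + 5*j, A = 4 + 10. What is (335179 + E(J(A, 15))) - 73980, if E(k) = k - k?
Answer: 261199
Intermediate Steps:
A = 14
E(k) = 0
(335179 + E(J(A, 15))) - 73980 = (335179 + 0) - 73980 = 335179 - 73980 = 261199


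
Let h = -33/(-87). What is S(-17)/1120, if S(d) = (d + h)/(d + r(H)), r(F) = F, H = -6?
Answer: 241/373520 ≈ 0.00064521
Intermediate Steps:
h = 11/29 (h = -33*(-1/87) = 11/29 ≈ 0.37931)
S(d) = (11/29 + d)/(-6 + d) (S(d) = (d + 11/29)/(d - 6) = (11/29 + d)/(-6 + d))
S(-17)/1120 = ((11/29 - 17)/(-6 - 17))/1120 = (-482/29/(-23))*(1/1120) = -1/23*(-482/29)*(1/1120) = (482/667)*(1/1120) = 241/373520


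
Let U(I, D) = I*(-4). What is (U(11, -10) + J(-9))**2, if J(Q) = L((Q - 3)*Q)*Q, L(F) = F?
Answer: 1032256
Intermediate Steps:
U(I, D) = -4*I
J(Q) = Q**2*(-3 + Q) (J(Q) = ((Q - 3)*Q)*Q = ((-3 + Q)*Q)*Q = (Q*(-3 + Q))*Q = Q**2*(-3 + Q))
(U(11, -10) + J(-9))**2 = (-4*11 + (-9)**2*(-3 - 9))**2 = (-44 + 81*(-12))**2 = (-44 - 972)**2 = (-1016)**2 = 1032256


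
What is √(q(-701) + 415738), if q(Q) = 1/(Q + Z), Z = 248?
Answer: √85313178789/453 ≈ 644.78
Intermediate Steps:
q(Q) = 1/(248 + Q) (q(Q) = 1/(Q + 248) = 1/(248 + Q))
√(q(-701) + 415738) = √(1/(248 - 701) + 415738) = √(1/(-453) + 415738) = √(-1/453 + 415738) = √(188329313/453) = √85313178789/453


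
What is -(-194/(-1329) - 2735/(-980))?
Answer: -764987/260484 ≈ -2.9368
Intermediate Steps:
-(-194/(-1329) - 2735/(-980)) = -(-194*(-1/1329) - 2735*(-1/980)) = -(194/1329 + 547/196) = -1*764987/260484 = -764987/260484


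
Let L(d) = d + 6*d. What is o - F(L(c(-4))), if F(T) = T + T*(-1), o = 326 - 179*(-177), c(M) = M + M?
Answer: 32009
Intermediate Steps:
c(M) = 2*M
L(d) = 7*d
o = 32009 (o = 326 + 31683 = 32009)
F(T) = 0 (F(T) = T - T = 0)
o - F(L(c(-4))) = 32009 - 1*0 = 32009 + 0 = 32009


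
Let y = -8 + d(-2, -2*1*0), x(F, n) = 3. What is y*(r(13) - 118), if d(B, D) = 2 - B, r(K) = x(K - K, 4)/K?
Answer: 6124/13 ≈ 471.08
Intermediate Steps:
r(K) = 3/K
y = -4 (y = -8 + (2 - 1*(-2)) = -8 + (2 + 2) = -8 + 4 = -4)
y*(r(13) - 118) = -4*(3/13 - 118) = -4*(-1531/13) = 6124/13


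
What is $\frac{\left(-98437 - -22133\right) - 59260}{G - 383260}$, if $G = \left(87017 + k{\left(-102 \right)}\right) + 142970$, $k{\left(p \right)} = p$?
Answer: $\frac{45188}{51125} \approx 0.88387$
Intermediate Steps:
$G = 229885$ ($G = \left(87017 - 102\right) + 142970 = 86915 + 142970 = 229885$)
$\frac{\left(-98437 - -22133\right) - 59260}{G - 383260} = \frac{\left(-98437 - -22133\right) - 59260}{229885 - 383260} = \frac{\left(-98437 + 22133\right) - 59260}{-153375} = \left(-76304 - 59260\right) \left(- \frac{1}{153375}\right) = \left(-135564\right) \left(- \frac{1}{153375}\right) = \frac{45188}{51125}$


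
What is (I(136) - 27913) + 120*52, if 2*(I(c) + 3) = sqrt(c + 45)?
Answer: -21676 + sqrt(181)/2 ≈ -21669.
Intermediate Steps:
I(c) = -3 + sqrt(45 + c)/2 (I(c) = -3 + sqrt(c + 45)/2 = -3 + sqrt(45 + c)/2)
(I(136) - 27913) + 120*52 = ((-3 + sqrt(45 + 136)/2) - 27913) + 120*52 = ((-3 + sqrt(181)/2) - 27913) + 6240 = (-27916 + sqrt(181)/2) + 6240 = -21676 + sqrt(181)/2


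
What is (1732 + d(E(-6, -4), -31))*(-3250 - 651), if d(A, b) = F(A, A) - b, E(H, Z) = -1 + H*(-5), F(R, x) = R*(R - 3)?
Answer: -9818817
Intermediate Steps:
F(R, x) = R*(-3 + R)
E(H, Z) = -1 - 5*H
d(A, b) = -b + A*(-3 + A) (d(A, b) = A*(-3 + A) - b = -b + A*(-3 + A))
(1732 + d(E(-6, -4), -31))*(-3250 - 651) = (1732 + (-1*(-31) + (-1 - 5*(-6))*(-3 + (-1 - 5*(-6)))))*(-3250 - 651) = (1732 + (31 + (-1 + 30)*(-3 + (-1 + 30))))*(-3901) = (1732 + (31 + 29*(-3 + 29)))*(-3901) = (1732 + (31 + 29*26))*(-3901) = (1732 + (31 + 754))*(-3901) = (1732 + 785)*(-3901) = 2517*(-3901) = -9818817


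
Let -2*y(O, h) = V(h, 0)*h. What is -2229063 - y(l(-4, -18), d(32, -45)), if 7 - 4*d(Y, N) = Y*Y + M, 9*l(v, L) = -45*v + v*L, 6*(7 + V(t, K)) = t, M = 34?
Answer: -426698927/192 ≈ -2.2224e+6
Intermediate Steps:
V(t, K) = -7 + t/6
l(v, L) = -5*v + L*v/9 (l(v, L) = (-45*v + v*L)/9 = (-45*v + L*v)/9 = -5*v + L*v/9)
d(Y, N) = -27/4 - Y²/4 (d(Y, N) = 7/4 - (Y*Y + 34)/4 = 7/4 - (Y² + 34)/4 = 7/4 - (34 + Y²)/4 = 7/4 + (-17/2 - Y²/4) = -27/4 - Y²/4)
y(O, h) = -h*(-7 + h/6)/2 (y(O, h) = -(-7 + h/6)*h/2 = -h*(-7 + h/6)/2)
-2229063 - y(l(-4, -18), d(32, -45)) = -2229063 - (-27/4 - ¼*32²)*(42 - (-27/4 - ¼*32²))/12 = -2229063 - (-27/4 - ¼*1024)*(42 - (-27/4 - ¼*1024))/12 = -2229063 - (-27/4 - 256)*(42 - (-27/4 - 256))/12 = -2229063 - (-1051)*(42 - 1*(-1051/4))/(12*4) = -2229063 - (-1051)*(42 + 1051/4)/(12*4) = -2229063 - (-1051)*1219/(12*4*4) = -2229063 - 1*(-1281169/192) = -2229063 + 1281169/192 = -426698927/192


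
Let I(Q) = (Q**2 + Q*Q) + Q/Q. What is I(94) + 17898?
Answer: 35571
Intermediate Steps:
I(Q) = 1 + 2*Q**2 (I(Q) = (Q**2 + Q**2) + 1 = 2*Q**2 + 1 = 1 + 2*Q**2)
I(94) + 17898 = (1 + 2*94**2) + 17898 = (1 + 2*8836) + 17898 = (1 + 17672) + 17898 = 17673 + 17898 = 35571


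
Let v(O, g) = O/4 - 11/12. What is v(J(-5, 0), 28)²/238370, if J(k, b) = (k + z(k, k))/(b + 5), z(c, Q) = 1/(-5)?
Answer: 124609/21453300000 ≈ 5.8084e-6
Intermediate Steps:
z(c, Q) = -⅕ (z(c, Q) = 1*(-⅕) = -⅕)
J(k, b) = (-⅕ + k)/(5 + b) (J(k, b) = (k - ⅕)/(b + 5) = (-⅕ + k)/(5 + b))
v(O, g) = -11/12 + O/4 (v(O, g) = O*(¼) - 11*1/12 = O/4 - 11/12 = -11/12 + O/4)
v(J(-5, 0), 28)²/238370 = (-11/12 + ((-⅕ - 5)/(5 + 0))/4)²/238370 = (-11/12 + (-26/5/5)/4)²*(1/238370) = (-11/12 + ((⅕)*(-26/5))/4)²*(1/238370) = (-11/12 + (¼)*(-26/25))²*(1/238370) = (-11/12 - 13/50)²*(1/238370) = (-353/300)²*(1/238370) = (124609/90000)*(1/238370) = 124609/21453300000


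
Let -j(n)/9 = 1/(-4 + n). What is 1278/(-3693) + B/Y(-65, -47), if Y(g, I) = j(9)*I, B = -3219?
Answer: -6664381/173571 ≈ -38.396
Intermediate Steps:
j(n) = -9/(-4 + n)
Y(g, I) = -9*I/5 (Y(g, I) = (-9/(-4 + 9))*I = (-9/5)*I = (-9*1/5)*I = -9*I/5)
1278/(-3693) + B/Y(-65, -47) = 1278/(-3693) - 3219/((-9/5*(-47))) = 1278*(-1/3693) - 3219/423/5 = -426/1231 - 3219*5/423 = -426/1231 - 5365/141 = -6664381/173571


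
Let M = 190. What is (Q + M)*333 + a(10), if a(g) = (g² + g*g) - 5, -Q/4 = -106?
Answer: 204657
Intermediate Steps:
Q = 424 (Q = -4*(-106) = 424)
a(g) = -5 + 2*g² (a(g) = (g² + g²) - 5 = 2*g² - 5 = -5 + 2*g²)
(Q + M)*333 + a(10) = (424 + 190)*333 + (-5 + 2*10²) = 614*333 + (-5 + 2*100) = 204462 + (-5 + 200) = 204462 + 195 = 204657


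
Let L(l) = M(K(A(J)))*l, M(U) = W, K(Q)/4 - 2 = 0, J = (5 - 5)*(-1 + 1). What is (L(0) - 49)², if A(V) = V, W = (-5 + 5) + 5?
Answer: 2401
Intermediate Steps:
W = 5 (W = 0 + 5 = 5)
J = 0 (J = 0*0 = 0)
K(Q) = 8 (K(Q) = 8 + 4*0 = 8 + 0 = 8)
M(U) = 5
L(l) = 5*l
(L(0) - 49)² = (5*0 - 49)² = (0 - 49)² = (-49)² = 2401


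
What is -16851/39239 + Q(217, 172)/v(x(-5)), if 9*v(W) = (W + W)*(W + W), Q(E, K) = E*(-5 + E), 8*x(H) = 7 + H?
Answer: 64985417565/39239 ≈ 1.6561e+6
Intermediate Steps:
x(H) = 7/8 + H/8 (x(H) = (7 + H)/8 = 7/8 + H/8)
v(W) = 4*W²/9 (v(W) = ((W + W)*(W + W))/9 = ((2*W)*(2*W))/9 = (4*W²)/9 = 4*W²/9)
-16851/39239 + Q(217, 172)/v(x(-5)) = -16851/39239 + (217*(-5 + 217))/((4*(7/8 + (⅛)*(-5))²/9)) = -16851*1/39239 + (217*212)/((4*(7/8 - 5/8)²/9)) = -16851/39239 + 46004/((4*(¼)²/9)) = -16851/39239 + 46004/(((4/9)*(1/16))) = -16851/39239 + 46004/(1/36) = -16851/39239 + 46004*36 = -16851/39239 + 1656144 = 64985417565/39239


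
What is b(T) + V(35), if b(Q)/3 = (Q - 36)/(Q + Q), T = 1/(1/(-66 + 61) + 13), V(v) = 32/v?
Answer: -9643/14 ≈ -688.79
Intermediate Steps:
T = 5/64 (T = 1/(1/(-5) + 13) = 1/(-⅕ + 13) = 1/(64/5) = 5/64 ≈ 0.078125)
b(Q) = 3*(-36 + Q)/(2*Q) (b(Q) = 3*((Q - 36)/(Q + Q)) = 3*((-36 + Q)/((2*Q))) = 3*((-36 + Q)*(1/(2*Q))) = 3*((-36 + Q)/(2*Q)) = 3*(-36 + Q)/(2*Q))
b(T) + V(35) = (3/2 - 54/5/64) + 32/35 = (3/2 - 54*64/5) + 32*(1/35) = (3/2 - 3456/5) + 32/35 = -6897/10 + 32/35 = -9643/14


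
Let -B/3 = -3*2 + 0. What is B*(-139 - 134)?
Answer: -4914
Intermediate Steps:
B = 18 (B = -3*(-3*2 + 0) = -3*(-6 + 0) = -3*(-6) = 18)
B*(-139 - 134) = 18*(-139 - 134) = 18*(-273) = -4914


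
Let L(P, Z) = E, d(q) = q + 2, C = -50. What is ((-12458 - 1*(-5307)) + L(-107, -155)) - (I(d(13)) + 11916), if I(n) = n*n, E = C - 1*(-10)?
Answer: -19332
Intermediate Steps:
d(q) = 2 + q
E = -40 (E = -50 - 1*(-10) = -50 + 10 = -40)
L(P, Z) = -40
I(n) = n²
((-12458 - 1*(-5307)) + L(-107, -155)) - (I(d(13)) + 11916) = ((-12458 - 1*(-5307)) - 40) - ((2 + 13)² + 11916) = ((-12458 + 5307) - 40) - (15² + 11916) = (-7151 - 40) - (225 + 11916) = -7191 - 1*12141 = -7191 - 12141 = -19332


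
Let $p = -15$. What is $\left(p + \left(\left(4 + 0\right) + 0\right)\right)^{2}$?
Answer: $121$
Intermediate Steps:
$\left(p + \left(\left(4 + 0\right) + 0\right)\right)^{2} = \left(-15 + \left(\left(4 + 0\right) + 0\right)\right)^{2} = \left(-15 + \left(4 + 0\right)\right)^{2} = \left(-15 + 4\right)^{2} = \left(-11\right)^{2} = 121$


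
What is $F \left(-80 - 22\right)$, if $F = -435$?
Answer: $44370$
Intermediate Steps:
$F \left(-80 - 22\right) = - 435 \left(-80 - 22\right) = \left(-435\right) \left(-102\right) = 44370$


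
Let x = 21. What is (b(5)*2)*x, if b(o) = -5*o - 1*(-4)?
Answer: -882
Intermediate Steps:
b(o) = 4 - 5*o (b(o) = -5*o + 4 = 4 - 5*o)
(b(5)*2)*x = ((4 - 5*5)*2)*21 = ((4 - 25)*2)*21 = -21*2*21 = -42*21 = -882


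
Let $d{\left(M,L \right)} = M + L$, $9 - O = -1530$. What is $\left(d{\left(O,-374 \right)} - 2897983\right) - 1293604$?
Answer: $-4190422$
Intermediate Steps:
$O = 1539$ ($O = 9 - -1530 = 9 + 1530 = 1539$)
$d{\left(M,L \right)} = L + M$
$\left(d{\left(O,-374 \right)} - 2897983\right) - 1293604 = \left(\left(-374 + 1539\right) - 2897983\right) - 1293604 = \left(1165 - 2897983\right) - 1293604 = -2896818 - 1293604 = -4190422$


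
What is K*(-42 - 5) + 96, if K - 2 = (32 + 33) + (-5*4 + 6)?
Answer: -2395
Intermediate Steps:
K = 53 (K = 2 + ((32 + 33) + (-5*4 + 6)) = 2 + (65 + (-20 + 6)) = 2 + (65 - 14) = 2 + 51 = 53)
K*(-42 - 5) + 96 = 53*(-42 - 5) + 96 = 53*(-47) + 96 = -2491 + 96 = -2395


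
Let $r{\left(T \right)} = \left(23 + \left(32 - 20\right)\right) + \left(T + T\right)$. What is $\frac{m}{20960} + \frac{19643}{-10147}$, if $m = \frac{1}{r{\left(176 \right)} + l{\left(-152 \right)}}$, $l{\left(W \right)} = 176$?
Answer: $- \frac{231796818493}{119739470560} \approx -1.9358$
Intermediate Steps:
$r{\left(T \right)} = 35 + 2 T$ ($r{\left(T \right)} = \left(23 + \left(32 - 20\right)\right) + 2 T = \left(23 + 12\right) + 2 T = 35 + 2 T$)
$m = \frac{1}{563}$ ($m = \frac{1}{\left(35 + 2 \cdot 176\right) + 176} = \frac{1}{\left(35 + 352\right) + 176} = \frac{1}{387 + 176} = \frac{1}{563} \approx 0.0017762$)
$\frac{m}{20960} + \frac{19643}{-10147} = \frac{1}{563 \cdot 20960} + \frac{19643}{-10147} = \frac{1}{563} \cdot \frac{1}{20960} + 19643 \left(- \frac{1}{10147}\right) = \frac{1}{11800480} - \frac{19643}{10147} = - \frac{231796818493}{119739470560}$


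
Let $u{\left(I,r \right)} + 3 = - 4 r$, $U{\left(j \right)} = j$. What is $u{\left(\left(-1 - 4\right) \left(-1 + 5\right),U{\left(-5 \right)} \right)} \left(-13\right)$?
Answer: $-221$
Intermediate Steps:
$u{\left(I,r \right)} = -3 - 4 r$
$u{\left(\left(-1 - 4\right) \left(-1 + 5\right),U{\left(-5 \right)} \right)} \left(-13\right) = \left(-3 - -20\right) \left(-13\right) = \left(-3 + 20\right) \left(-13\right) = 17 \left(-13\right) = -221$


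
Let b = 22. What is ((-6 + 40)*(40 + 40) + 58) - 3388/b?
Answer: 2624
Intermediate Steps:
((-6 + 40)*(40 + 40) + 58) - 3388/b = ((-6 + 40)*(40 + 40) + 58) - 3388/22 = (34*80 + 58) - 3388/22 = (2720 + 58) - 44*7/2 = 2778 - 154 = 2624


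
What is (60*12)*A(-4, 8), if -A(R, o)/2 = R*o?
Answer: 46080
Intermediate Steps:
A(R, o) = -2*R*o
(60*12)*A(-4, 8) = (60*12)*(-2*(-4)*8) = 720*64 = 46080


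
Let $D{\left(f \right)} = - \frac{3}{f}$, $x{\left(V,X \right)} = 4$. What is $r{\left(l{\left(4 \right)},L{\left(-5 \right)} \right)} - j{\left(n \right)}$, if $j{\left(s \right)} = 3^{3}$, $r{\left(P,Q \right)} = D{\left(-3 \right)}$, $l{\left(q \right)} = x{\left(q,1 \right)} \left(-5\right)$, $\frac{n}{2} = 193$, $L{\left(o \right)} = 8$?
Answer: $-26$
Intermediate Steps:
$n = 386$ ($n = 2 \cdot 193 = 386$)
$l{\left(q \right)} = -20$ ($l{\left(q \right)} = 4 \left(-5\right) = -20$)
$r{\left(P,Q \right)} = 1$ ($r{\left(P,Q \right)} = - \frac{3}{-3} = \left(-3\right) \left(- \frac{1}{3}\right) = 1$)
$j{\left(s \right)} = 27$
$r{\left(l{\left(4 \right)},L{\left(-5 \right)} \right)} - j{\left(n \right)} = 1 - 27 = -26$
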